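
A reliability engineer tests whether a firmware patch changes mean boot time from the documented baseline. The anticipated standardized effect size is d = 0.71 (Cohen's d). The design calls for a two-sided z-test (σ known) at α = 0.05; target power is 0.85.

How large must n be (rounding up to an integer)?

Set Φ(δ − 1.960) = 0.85; then δ − 1.960 = Φ⁻¹(0.85) = 1.036, giving δ = 2.996.
(Ignoring the negligible lower-tail rejection probability gives the usual closed-form inversion.)
δ = d·√n ⇒ n = (δ/d)² = (2.996 / 0.71)² = 17.81.
Rounding up, n = 18.

n = 18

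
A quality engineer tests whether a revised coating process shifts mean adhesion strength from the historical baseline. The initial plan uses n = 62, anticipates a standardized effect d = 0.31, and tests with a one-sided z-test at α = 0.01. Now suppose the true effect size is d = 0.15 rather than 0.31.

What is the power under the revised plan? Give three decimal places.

With d = 0.15: δ = d·√n = 0.15 × √62 = 1.1811. Critical value z_{0.01} = 2.326.
Revised power = P(Z > 2.326 − δ) = Φ(-1.145) = 0.1261.

Power ≈ 0.126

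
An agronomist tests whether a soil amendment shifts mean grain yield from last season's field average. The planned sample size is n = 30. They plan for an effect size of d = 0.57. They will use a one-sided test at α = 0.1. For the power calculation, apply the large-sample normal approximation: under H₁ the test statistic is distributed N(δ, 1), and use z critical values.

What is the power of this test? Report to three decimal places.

Power ≈ 0.967

Noncentrality parameter: δ = d·√n = 0.57 × √30 = 3.1220
One-sided α = 0.1 → critical value z_{0.1} = 1.282.
Power = P(Z > 1.282 − δ) = Φ(1.840) = 0.9672.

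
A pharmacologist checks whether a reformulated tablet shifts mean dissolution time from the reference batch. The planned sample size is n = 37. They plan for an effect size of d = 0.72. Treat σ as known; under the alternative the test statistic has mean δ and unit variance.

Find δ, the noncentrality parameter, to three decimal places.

δ ≈ 4.380

The noncentrality parameter scales effect size by the design's sample-size factor: δ = d·√n = 0.72 × √37 = 4.3796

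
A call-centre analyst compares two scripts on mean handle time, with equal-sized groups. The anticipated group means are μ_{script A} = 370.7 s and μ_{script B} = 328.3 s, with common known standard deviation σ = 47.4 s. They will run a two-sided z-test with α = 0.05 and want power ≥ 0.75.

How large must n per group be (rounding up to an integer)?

n = 18 per group

Standardized effect: d = |μ_{script A} − μ_{script B}| / σ = |370.7 − 328.3| / 47.4 = 0.8945
Set Φ(δ − 1.960) = 0.75; then δ − 1.960 = Φ⁻¹(0.75) = 0.674, giving δ = 2.634.
(Ignoring the negligible lower-tail rejection probability gives the usual closed-form inversion.)
δ = d·√(n/2) ⇒ n = 2(δ/d)² = 2 × (2.634 / 0.8945)² = 17.35.
Round up to the next whole unit.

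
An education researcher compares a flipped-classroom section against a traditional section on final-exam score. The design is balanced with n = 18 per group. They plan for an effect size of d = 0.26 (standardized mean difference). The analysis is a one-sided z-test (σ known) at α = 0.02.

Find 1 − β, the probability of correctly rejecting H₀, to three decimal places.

Noncentrality parameter: δ = d·√(n/2) = 0.26 × √(18/2) = 0.7800
Critical value for a one-sided test at α = 0.02: z_α = 2.054.
Power = Φ(δ − 2.054) = Φ(-1.274) = 0.1014.

Power ≈ 0.101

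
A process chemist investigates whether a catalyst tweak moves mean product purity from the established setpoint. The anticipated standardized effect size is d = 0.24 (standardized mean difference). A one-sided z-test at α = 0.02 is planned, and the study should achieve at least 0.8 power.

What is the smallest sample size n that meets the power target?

For power 0.8 need Φ(δ − z_{0.02}) = 0.8, so δ = z_{0.02} + z_{0.20} = 2.054 + 0.842 = 2.895.
δ = d·√n ⇒ n = (δ/d)² = (2.895 / 0.24)² = 145.54.
Round up to the next whole unit.

n = 146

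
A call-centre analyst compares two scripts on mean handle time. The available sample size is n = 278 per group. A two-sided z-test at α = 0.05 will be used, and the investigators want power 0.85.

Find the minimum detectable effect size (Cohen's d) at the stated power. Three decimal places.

d ≈ 0.254

Required noncentrality: δ = z_{0.025} + z_{0.15} = 1.960 + 1.036 = 2.996.
(The second rejection-region term Φ(−δ − z_{α/2}) is negligible and dropped.)
δ = d·√(n/2) ⇒ d = δ/√(n/2) = 2.996/√(278/2) = 0.2542.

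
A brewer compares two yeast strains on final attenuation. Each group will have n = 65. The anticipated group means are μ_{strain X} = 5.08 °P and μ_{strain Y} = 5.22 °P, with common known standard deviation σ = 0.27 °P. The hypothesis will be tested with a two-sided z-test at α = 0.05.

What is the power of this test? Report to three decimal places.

Power ≈ 0.840

Standardized effect: d = |μ_{strain X} − μ_{strain Y}| / σ = |5.08 − 5.22| / 0.27 = 0.5185
Noncentrality parameter: δ = d·√(n/2) = 0.5185 × √(65/2) = 2.9560
Two-sided α = 0.05 → critical value z_{0.025} = 1.960.
Power = Φ(δ − 1.960) + Φ(−δ − 1.960) = Φ(0.996) + Φ(-4.916) = 0.8404 + 0.0000 = 0.8404.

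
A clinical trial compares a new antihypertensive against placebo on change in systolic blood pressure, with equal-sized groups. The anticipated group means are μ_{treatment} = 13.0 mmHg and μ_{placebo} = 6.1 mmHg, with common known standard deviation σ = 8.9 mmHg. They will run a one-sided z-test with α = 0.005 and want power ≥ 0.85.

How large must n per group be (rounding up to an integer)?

Standardized effect: d = |μ_{treatment} − μ_{placebo}| / σ = |13.0 − 6.1| / 8.9 = 0.7753
Set Φ(δ − 2.576) = 0.85; then δ − 2.576 = Φ⁻¹(0.85) = 1.036, giving δ = 3.612.
δ = d·√(n/2) ⇒ n = 2(δ/d)² = 2 × (3.612 / 0.7753)² = 43.42.
Round up to the next whole unit.

n = 44 per group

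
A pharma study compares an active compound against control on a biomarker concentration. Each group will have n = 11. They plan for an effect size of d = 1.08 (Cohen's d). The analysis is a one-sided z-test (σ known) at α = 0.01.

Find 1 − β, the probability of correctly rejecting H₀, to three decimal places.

Noncentrality parameter: δ = d·√(n/2) = 1.08 × √(11/2) = 2.5328
Critical value for a one-sided test at α = 0.01: z_α = 2.326.
Power = P(Z > 2.326 − δ) = Φ(0.206) = 0.5818.

Power ≈ 0.582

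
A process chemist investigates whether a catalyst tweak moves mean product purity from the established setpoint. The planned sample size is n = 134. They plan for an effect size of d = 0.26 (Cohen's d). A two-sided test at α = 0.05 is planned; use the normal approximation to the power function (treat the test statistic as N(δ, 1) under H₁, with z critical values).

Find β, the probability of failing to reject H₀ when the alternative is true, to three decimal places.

β ≈ 0.147

Noncentrality parameter: δ = d·√n = 0.26 × √134 = 3.0097
Critical value for a two-sided test at α = 0.05: z_{α/2} = 1.960.
Power = Φ(δ − 1.960) + Φ(−δ − 1.960) = Φ(1.050) + Φ(-4.970) = 0.8531 + 0.0000 = 0.8531.
Type II error: β = 1 − power = 1 − 0.8531 = 0.1469.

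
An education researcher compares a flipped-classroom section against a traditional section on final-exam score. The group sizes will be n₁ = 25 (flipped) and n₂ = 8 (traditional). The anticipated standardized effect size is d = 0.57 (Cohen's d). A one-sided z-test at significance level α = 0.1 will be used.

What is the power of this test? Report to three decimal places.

Noncentrality parameter: δ = d / √(1/n₁ + 1/n₂) = 0.57 / √(1/25 + 1/8) = 1.4032
Critical value for a one-sided test at α = 0.1: z_α = 1.282.
Power = P(Z > 1.282 − δ) = Φ(0.122) = 0.5484.

Power ≈ 0.548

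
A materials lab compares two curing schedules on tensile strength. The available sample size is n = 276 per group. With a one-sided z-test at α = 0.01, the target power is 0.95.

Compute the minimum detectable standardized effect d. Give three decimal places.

Required noncentrality: δ = z_{0.01} + z_{0.05} = 2.326 + 1.645 = 3.971.
δ = d·√(n/2) ⇒ d = δ/√(n/2) = 3.971/√(276/2) = 0.3381.

d ≈ 0.338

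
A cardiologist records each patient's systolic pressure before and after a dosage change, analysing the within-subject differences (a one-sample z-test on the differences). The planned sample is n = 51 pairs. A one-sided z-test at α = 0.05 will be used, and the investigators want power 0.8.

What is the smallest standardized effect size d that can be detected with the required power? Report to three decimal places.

Required noncentrality: δ = z_{0.05} + z_{0.20} = 1.645 + 0.842 = 2.486.
δ = d·√n ⇒ d = δ/√n = 2.486/√51 = 0.3482.

d ≈ 0.348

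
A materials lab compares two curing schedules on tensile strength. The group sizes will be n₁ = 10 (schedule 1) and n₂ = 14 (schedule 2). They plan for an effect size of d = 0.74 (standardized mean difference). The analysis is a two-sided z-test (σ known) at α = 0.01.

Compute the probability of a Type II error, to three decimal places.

β ≈ 0.785

Noncentrality parameter: δ = d / √(1/n₁ + 1/n₂) = 0.74 / √(1/10 + 1/14) = 1.7873
Two-sided α = 0.01 → critical value z_{0.005} = 2.576.
Power = Φ(δ − 2.576) + Φ(−δ − 2.576) = Φ(-0.789) + Φ(-4.363) = 0.2152 + 0.0000 = 0.2152.
Type II error: β = 1 − power = 1 − 0.2152 = 0.7848.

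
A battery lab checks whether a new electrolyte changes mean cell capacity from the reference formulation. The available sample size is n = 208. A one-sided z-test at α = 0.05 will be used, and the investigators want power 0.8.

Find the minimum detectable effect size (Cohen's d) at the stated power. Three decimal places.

Required noncentrality: δ = z_{0.05} + z_{0.20} = 1.645 + 0.842 = 2.486.
δ = d·√n ⇒ d = δ/√n = 2.486/√208 = 0.1724.

d ≈ 0.172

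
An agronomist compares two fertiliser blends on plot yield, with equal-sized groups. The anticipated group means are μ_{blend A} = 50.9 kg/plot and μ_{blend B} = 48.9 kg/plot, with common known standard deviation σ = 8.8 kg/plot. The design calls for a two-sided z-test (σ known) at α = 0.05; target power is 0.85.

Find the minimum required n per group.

Standardized effect: d = |μ_{blend A} − μ_{blend B}| / σ = |50.9 − 48.9| / 8.8 = 0.2273
For power 0.85 need Φ(δ − z_{0.025}) = 0.85, so δ = z_{0.025} + z_{0.15} = 1.960 + 1.036 = 2.996.
(The Φ(−δ − z_{α/2}) term is vanishingly small for δ > 0 and is dropped in the standard sample-size formula.)
δ = d·√(n/2) ⇒ n = 2(δ/d)² = 2 × (2.996 / 0.2273)² = 347.64.
Round up to the next whole unit.

n = 348 per group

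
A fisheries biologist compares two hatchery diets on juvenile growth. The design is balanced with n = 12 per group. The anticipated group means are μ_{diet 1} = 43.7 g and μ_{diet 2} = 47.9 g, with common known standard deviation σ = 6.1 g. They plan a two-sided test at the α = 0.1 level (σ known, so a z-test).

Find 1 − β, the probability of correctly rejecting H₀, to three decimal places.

Standardized effect: d = |μ_{diet 1} − μ_{diet 2}| / σ = |43.7 − 47.9| / 6.1 = 0.6885
Noncentrality parameter: δ = d·√(n/2) = 0.6885 × √(12/2) = 1.6865
Two-sided α = 0.1 → critical value z_{0.05} = 1.645.
Power = Φ(δ − 1.645) + Φ(−δ − 1.645) = Φ(0.042) + Φ(-3.331) = 0.5166 + 0.0004 = 0.5171.

Power ≈ 0.517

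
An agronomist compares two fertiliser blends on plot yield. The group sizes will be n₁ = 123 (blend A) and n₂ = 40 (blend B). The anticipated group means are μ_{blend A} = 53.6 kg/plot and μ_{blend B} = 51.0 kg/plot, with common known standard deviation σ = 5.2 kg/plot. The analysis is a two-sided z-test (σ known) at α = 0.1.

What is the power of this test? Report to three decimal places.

Standardized effect: d = |μ_{blend A} − μ_{blend B}| / σ = |53.6 − 51.0| / 5.2 = 0.5000
Noncentrality parameter: δ = d / √(1/n₁ + 1/n₂) = 0.5000 / √(1/123 + 1/40) = 2.7470
Critical value for a two-sided test at α = 0.1: z_{α/2} = 1.645.
Power = Φ(δ − 1.645) + Φ(−δ − 1.645) = Φ(1.102) + Φ(-4.392) = 0.8648 + 0.0000 = 0.8648.

Power ≈ 0.865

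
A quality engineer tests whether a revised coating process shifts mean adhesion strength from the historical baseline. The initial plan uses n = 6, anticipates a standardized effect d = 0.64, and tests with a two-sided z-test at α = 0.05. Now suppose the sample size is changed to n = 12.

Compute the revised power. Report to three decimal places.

With n = 12: δ = d·√n = 0.64 × √12 = 2.2170. Critical value z_{0.025} = 1.960.
Revised power = Φ(δ − 1.960) + Φ(−δ − 1.960) = Φ(0.257) + Φ(-4.177) = 0.6014 + 0.0000 = 0.6014.

Power ≈ 0.601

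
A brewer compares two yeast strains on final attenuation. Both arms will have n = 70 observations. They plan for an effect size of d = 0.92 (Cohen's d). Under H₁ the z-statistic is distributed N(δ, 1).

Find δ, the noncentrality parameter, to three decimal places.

δ ≈ 5.443

δ = d·√(n/2) = 0.92 × √(70/2) = 5.4428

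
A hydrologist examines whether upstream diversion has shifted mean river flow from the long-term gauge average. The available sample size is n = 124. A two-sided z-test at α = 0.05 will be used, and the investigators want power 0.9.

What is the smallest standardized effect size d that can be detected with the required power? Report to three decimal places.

d ≈ 0.291

Need Φ(δ − 1.960) = 0.9, so δ = 1.960 + 1.282 = 3.242.
(Lower-tail contribution to power is negligible for δ > 0.)
δ = d·√n ⇒ d = δ/√n = 3.242/√124 = 0.2911.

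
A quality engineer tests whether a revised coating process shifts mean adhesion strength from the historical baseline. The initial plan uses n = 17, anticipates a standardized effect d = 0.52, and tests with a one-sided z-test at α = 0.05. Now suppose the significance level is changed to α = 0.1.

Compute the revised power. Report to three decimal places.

Power ≈ 0.806

δ = d·√n = 0.52 × √17 = 2.1440 (unchanged). New critical value: z_{0.1} = 1.282.
Revised power = Φ(δ − 1.282) = Φ(0.862) = 0.8058.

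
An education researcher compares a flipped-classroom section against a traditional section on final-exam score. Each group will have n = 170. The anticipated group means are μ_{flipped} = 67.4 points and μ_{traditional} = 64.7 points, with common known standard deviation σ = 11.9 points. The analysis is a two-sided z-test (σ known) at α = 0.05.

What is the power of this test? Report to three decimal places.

Standardized effect: d = |μ_{flipped} − μ_{traditional}| / σ = |67.4 − 64.7| / 11.9 = 0.2269
Noncentrality parameter: δ = d·√(n/2) = 0.2269 × √(170/2) = 2.0918
Critical value for a two-sided test at α = 0.05: z_{α/2} = 1.960.
Power = Φ(δ − 1.960) + Φ(−δ − 1.960) = Φ(0.132) + Φ(-4.052) = 0.5525 + 0.0000 = 0.5525.

Power ≈ 0.552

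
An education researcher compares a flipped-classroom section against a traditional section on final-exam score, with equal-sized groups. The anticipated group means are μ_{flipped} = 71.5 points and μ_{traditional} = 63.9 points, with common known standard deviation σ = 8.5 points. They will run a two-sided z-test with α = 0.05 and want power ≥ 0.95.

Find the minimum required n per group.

Standardized effect: d = |μ_{flipped} − μ_{traditional}| / σ = |71.5 − 63.9| / 8.5 = 0.8941
Set Φ(δ − 1.960) = 0.95; then δ − 1.960 = Φ⁻¹(0.95) = 1.645, giving δ = 3.605.
(For δ > 0 the lower-tail rejection region contributes negligibly to power, so the one-term inversion is standard.)
δ = d·√(n/2) ⇒ n = 2(δ/d)² = 2 × (3.605 / 0.8941)² = 32.51.
Round up to the next whole unit.

n = 33 per group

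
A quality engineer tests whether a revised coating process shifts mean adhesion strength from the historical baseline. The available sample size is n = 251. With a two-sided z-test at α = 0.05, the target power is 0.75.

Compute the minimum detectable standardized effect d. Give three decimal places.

d ≈ 0.166

Required noncentrality: δ = z_{0.025} + z_{0.25} = 1.960 + 0.674 = 2.634.
(Lower-tail contribution to power is negligible for δ > 0.)
δ = d·√n ⇒ d = δ/√n = 2.634/√251 = 0.1663.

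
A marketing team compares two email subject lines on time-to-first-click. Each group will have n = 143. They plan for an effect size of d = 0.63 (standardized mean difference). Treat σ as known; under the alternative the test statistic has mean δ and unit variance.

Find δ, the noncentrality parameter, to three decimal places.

δ ≈ 5.327

The noncentrality parameter scales effect size by the design's sample-size factor: δ = d·√(n/2) = 0.63 × √(143/2) = 5.3271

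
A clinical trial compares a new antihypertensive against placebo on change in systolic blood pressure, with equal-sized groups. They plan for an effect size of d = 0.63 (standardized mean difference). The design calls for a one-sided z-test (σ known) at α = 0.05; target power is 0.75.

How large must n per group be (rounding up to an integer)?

n = 28 per group

For power 0.75 need Φ(δ − z_{0.05}) = 0.75, so δ = z_{0.05} + z_{0.25} = 1.645 + 0.674 = 2.319.
δ = d·√(n/2) ⇒ n = 2(δ/d)² = 2 × (2.319 / 0.63)² = 27.11.
Round up to the next whole unit.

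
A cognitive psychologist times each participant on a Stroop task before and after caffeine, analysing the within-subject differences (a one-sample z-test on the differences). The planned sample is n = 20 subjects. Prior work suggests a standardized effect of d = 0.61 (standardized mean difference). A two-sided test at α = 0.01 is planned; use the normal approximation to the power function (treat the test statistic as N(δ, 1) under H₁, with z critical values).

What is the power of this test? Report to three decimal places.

Noncentrality parameter: δ = d·√n = 0.61 × √20 = 2.7280
Two-sided α = 0.01 → critical value z_{0.005} = 2.576.
Power = Φ(δ − 2.576) + Φ(−δ − 2.576) = Φ(0.152) + Φ(-5.304) = 0.5605 + 0.0000 = 0.5605.

Power ≈ 0.560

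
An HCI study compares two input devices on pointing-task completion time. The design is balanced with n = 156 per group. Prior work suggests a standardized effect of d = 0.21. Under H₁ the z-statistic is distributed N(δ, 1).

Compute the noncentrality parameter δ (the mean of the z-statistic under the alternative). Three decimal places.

The noncentrality parameter scales effect size by the design's sample-size factor: δ = d·√(n/2) = 0.21 × √(156/2) = 1.8547

δ ≈ 1.855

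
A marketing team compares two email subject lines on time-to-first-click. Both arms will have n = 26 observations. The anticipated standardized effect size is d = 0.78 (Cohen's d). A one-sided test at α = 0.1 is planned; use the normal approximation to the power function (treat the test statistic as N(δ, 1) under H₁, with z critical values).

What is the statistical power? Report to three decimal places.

Noncentrality parameter: δ = d·√(n/2) = 0.78 × √(26/2) = 2.8123
Critical value for a one-sided test at α = 0.1: z_α = 1.282.
Power = Φ(δ − 1.282) = Φ(1.531) = 0.9371.

Power ≈ 0.937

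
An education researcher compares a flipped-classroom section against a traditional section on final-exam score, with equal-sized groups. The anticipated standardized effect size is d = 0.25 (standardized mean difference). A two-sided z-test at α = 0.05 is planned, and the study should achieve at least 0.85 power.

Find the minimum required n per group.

n = 288 per group

For power 0.85 need Φ(δ − z_{0.025}) = 0.85, so δ = z_{0.025} + z_{0.15} = 1.960 + 1.036 = 2.996.
(Ignoring the negligible lower-tail rejection probability gives the usual closed-form inversion.)
δ = d·√(n/2) ⇒ n = 2(δ/d)² = 2 × (2.996 / 0.25)² = 287.31.
Rounding up, n = 288 per group.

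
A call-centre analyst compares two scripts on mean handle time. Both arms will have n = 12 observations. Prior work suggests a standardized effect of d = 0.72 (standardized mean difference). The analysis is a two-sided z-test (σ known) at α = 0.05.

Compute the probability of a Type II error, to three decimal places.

Noncentrality parameter: δ = d·√(n/2) = 0.72 × √(12/2) = 1.7636
Two-sided α = 0.05 → critical value z_{0.025} = 1.960.
Power = Φ(δ − 1.960) + Φ(−δ − 1.960) = Φ(-0.196) + Φ(-3.724) = 0.4222 + 0.0001 = 0.4223.
Type II error: β = 1 − power = 1 − 0.4223 = 0.5777.

β ≈ 0.578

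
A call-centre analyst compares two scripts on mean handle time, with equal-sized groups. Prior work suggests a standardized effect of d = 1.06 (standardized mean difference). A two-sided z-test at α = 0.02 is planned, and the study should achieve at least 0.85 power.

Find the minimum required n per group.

For power 0.85 need Φ(δ − z_{0.01}) = 0.85, so δ = z_{0.01} + z_{0.15} = 2.326 + 1.036 = 3.363.
(For δ > 0 the lower-tail rejection region contributes negligibly to power, so the one-term inversion is standard.)
δ = d·√(n/2) ⇒ n = 2(δ/d)² = 2 × (3.363 / 1.06)² = 20.13.
Round up to the next whole unit.

n = 21 per group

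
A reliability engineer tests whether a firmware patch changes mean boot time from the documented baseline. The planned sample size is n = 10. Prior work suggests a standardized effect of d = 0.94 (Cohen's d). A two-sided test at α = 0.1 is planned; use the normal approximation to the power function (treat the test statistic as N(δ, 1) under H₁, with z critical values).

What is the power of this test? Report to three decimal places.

Power ≈ 0.908

Noncentrality parameter: δ = d·√n = 0.94 × √10 = 2.9725
Two-sided α = 0.1 → critical value z_{0.05} = 1.645.
Power = Φ(δ − 1.645) + Φ(−δ − 1.645) = Φ(1.328) + Φ(-4.617) = 0.9079 + 0.0000 = 0.9079.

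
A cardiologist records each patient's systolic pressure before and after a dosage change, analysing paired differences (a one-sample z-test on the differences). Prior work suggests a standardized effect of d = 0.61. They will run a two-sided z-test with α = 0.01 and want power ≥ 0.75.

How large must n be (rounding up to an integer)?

n = 29

For power 0.75 need Φ(δ − z_{0.005}) = 0.75, so δ = z_{0.005} + z_{0.25} = 2.576 + 0.674 = 3.250.
(For δ > 0 the lower-tail rejection region contributes negligibly to power, so the one-term inversion is standard.)
δ = d·√n ⇒ n = (δ/d)² = (3.250 / 0.61)² = 28.39.
Round up to the next whole unit.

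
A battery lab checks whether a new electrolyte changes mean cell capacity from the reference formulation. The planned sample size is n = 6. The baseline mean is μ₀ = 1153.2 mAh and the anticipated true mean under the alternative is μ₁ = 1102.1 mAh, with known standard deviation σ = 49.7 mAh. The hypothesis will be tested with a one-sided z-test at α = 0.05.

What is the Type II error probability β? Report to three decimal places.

β ≈ 0.191

Standardized effect: d = |μ₁ − μ₀| / σ = |1102.1 − 1153.2| / 49.7 = 1.0282
Noncentrality parameter: δ = d·√n = 1.0282 × √6 = 2.5185
Critical value for a one-sided test at α = 0.05: z_α = 1.645.
Power = P(Z > 1.645 − δ) = Φ(0.874) = 0.8088.
Type II error: β = 1 − power = 1 − 0.8088 = 0.1912.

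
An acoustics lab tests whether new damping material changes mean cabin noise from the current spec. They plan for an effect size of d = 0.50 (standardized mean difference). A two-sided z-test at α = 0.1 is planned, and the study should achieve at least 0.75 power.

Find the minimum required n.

n = 22

Set Φ(δ − 1.645) = 0.75; then δ − 1.645 = Φ⁻¹(0.75) = 0.674, giving δ = 2.319.
(For δ > 0 the lower-tail rejection region contributes negligibly to power, so the one-term inversion is standard.)
δ = d·√n ⇒ n = (δ/d)² = (2.319 / 0.50)² = 21.52.
Rounding up, n = 22.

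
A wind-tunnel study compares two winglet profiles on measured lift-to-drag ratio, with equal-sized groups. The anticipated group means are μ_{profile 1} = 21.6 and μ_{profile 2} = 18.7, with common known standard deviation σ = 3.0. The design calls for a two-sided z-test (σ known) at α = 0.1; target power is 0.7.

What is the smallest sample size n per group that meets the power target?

n = 11 per group

Standardized effect: d = |μ_{profile 1} − μ_{profile 2}| / σ = |21.6 − 18.7| / 3.0 = 0.9667
For power 0.7 need Φ(δ − z_{0.05}) = 0.7, so δ = z_{0.05} + z_{0.30} = 1.645 + 0.524 = 2.169.
(Ignoring the negligible lower-tail rejection probability gives the usual closed-form inversion.)
δ = d·√(n/2) ⇒ n = 2(δ/d)² = 2 × (2.169 / 0.9667)² = 10.07.
Rounding up, n = 11 per group.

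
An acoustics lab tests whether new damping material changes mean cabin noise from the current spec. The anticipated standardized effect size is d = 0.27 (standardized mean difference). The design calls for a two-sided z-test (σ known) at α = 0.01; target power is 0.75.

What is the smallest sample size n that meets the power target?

For power 0.75 need Φ(δ − z_{0.005}) = 0.75, so δ = z_{0.005} + z_{0.25} = 2.576 + 0.674 = 3.250.
(For δ > 0 the lower-tail rejection region contributes negligibly to power, so the one-term inversion is standard.)
δ = d·√n ⇒ n = (δ/d)² = (3.250 / 0.27)² = 144.92.
Round up to the next whole unit.

n = 145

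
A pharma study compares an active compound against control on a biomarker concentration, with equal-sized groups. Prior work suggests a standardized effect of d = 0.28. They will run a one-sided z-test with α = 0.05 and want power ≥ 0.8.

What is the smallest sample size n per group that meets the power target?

Set Φ(δ − 1.645) = 0.8; then δ − 1.645 = Φ⁻¹(0.8) = 0.842, giving δ = 2.486.
δ = d·√(n/2) ⇒ n = 2(δ/d)² = 2 × (2.486 / 0.28)² = 157.72.
Rounding up, n = 158 per group.

n = 158 per group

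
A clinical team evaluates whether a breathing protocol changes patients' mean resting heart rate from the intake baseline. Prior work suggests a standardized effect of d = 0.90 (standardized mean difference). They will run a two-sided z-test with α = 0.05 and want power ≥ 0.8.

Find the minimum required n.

Set Φ(δ − 1.960) = 0.8; then δ − 1.960 = Φ⁻¹(0.8) = 0.842, giving δ = 2.802.
(The Φ(−δ − z_{α/2}) term is vanishingly small for δ > 0 and is dropped in the standard sample-size formula.)
δ = d·√n ⇒ n = (δ/d)² = (2.802 / 0.90)² = 9.69.
Rounding up, n = 10.

n = 10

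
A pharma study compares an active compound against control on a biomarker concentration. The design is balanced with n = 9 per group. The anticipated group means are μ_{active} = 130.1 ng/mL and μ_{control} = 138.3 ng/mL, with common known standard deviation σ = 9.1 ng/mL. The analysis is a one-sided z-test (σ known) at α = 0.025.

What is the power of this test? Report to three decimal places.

Standardized effect: d = |μ_{active} − μ_{control}| / σ = |130.1 − 138.3| / 9.1 = 0.9011
Noncentrality parameter: λ = d·√(n/2) = 0.9011 × √(9/2) = 1.9115
Critical value for a one-sided test at α = 0.025: z_α = 1.960.
Power = P(Z > 1.960 − λ) = Φ(-0.048) = 0.4807.

Power ≈ 0.481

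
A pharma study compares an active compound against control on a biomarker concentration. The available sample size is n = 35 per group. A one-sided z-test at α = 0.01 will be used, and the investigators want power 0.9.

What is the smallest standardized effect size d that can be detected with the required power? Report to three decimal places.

Required noncentrality: δ = z_{0.01} + z_{0.10} = 2.326 + 1.282 = 3.608.
δ = d·√(n/2) ⇒ d = δ/√(n/2) = 3.608/√(35/2) = 0.8625.

d ≈ 0.862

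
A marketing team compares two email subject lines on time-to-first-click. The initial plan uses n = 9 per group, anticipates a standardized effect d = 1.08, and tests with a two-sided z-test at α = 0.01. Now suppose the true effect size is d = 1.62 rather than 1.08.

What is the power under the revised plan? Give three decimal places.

Power ≈ 0.805

With d = 1.62: δ = d·√(n/2) = 1.62 × √(9/2) = 3.4365. Critical value z_{0.005} = 2.576.
Revised power = Φ(δ − 2.576) + Φ(−δ − 2.576) = Φ(0.861) + Φ(-6.012) = 0.8053 + 0.0000 = 0.8053.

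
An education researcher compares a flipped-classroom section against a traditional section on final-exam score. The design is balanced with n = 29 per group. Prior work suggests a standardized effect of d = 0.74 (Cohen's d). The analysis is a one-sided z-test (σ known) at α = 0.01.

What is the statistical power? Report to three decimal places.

Power ≈ 0.688

Noncentrality parameter: δ = d·√(n/2) = 0.74 × √(29/2) = 2.8178
Critical value for a one-sided test at α = 0.01: z_α = 2.326.
Power = Φ(δ − 2.326) = Φ(0.491) = 0.6885.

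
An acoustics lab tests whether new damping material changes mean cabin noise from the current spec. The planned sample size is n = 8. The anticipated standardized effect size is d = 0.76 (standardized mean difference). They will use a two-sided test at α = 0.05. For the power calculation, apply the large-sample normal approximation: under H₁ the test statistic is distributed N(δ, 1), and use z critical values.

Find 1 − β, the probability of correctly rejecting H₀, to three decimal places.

Noncentrality parameter: δ = d·√n = 0.76 × √8 = 2.1496
Two-sided α = 0.05 → critical value z_{0.025} = 1.960.
Power = Φ(δ − 1.960) + Φ(−δ − 1.960) = Φ(0.190) + Φ(-4.110) = 0.5752 + 0.0000 = 0.5752.

Power ≈ 0.575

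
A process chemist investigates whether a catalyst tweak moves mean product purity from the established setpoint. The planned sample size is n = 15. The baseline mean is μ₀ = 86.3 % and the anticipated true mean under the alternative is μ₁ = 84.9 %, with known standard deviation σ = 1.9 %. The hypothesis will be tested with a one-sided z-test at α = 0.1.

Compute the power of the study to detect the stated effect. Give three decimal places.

Power ≈ 0.942

Standardized effect: d = |μ₁ − μ₀| / σ = |84.9 − 86.3| / 1.9 = 0.7368
Noncentrality parameter: δ = d·√n = 0.7368 × √15 = 2.8538
Critical value for a one-sided test at α = 0.1: z_α = 1.282.
Power = P(Z > 1.282 − δ) = Φ(1.572) = 0.9421.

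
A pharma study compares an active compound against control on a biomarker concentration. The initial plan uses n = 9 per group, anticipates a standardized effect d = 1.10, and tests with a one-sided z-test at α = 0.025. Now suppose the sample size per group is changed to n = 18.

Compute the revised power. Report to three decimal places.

With n = 18 per group: δ = d·√(n/2) = 1.10 × √(18/2) = 3.3000. Critical value z_{0.025} = 1.960.
Revised power = Φ(δ − 1.960) = Φ(1.340) = 0.9099.

Power ≈ 0.910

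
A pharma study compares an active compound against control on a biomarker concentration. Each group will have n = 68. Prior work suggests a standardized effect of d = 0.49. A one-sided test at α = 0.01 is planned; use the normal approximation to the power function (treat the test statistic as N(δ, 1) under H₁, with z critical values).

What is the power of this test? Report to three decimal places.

Power ≈ 0.702

Noncentrality parameter: δ = d·√(n/2) = 0.49 × √(68/2) = 2.8572
Critical value for a one-sided test at α = 0.01: z_α = 2.326.
Power = P(Z > 2.326 − δ) = Φ(0.531) = 0.7022.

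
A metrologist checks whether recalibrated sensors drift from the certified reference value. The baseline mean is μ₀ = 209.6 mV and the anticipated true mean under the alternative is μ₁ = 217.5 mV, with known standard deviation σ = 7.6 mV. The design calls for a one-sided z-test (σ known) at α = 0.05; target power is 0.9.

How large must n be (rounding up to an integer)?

Standardized effect: d = |μ₁ − μ₀| / σ = |217.5 − 209.6| / 7.6 = 1.0395
For power 0.9 need Φ(δ − z_{0.05}) = 0.9, so δ = z_{0.05} + z_{0.10} = 1.645 + 1.282 = 2.926.
δ = d·√n ⇒ n = (δ/d)² = (2.926 / 1.0395)² = 7.93.
Rounding up, n = 8.

n = 8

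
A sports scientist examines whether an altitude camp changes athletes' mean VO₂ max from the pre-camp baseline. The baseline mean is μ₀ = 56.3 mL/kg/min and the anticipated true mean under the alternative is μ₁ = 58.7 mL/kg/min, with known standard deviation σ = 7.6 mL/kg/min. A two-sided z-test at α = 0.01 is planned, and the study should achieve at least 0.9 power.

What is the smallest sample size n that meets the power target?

n = 150

Standardized effect: d = |μ₁ − μ₀| / σ = |58.7 − 56.3| / 7.6 = 0.3158
For power 0.9 need Φ(δ − z_{0.005}) = 0.9, so δ = z_{0.005} + z_{0.10} = 2.576 + 1.282 = 3.857.
(For δ > 0 the lower-tail rejection region contributes negligibly to power, so the one-term inversion is standard.)
δ = d·√n ⇒ n = (δ/d)² = (3.857 / 0.3158)² = 149.21.
Rounding up, n = 150.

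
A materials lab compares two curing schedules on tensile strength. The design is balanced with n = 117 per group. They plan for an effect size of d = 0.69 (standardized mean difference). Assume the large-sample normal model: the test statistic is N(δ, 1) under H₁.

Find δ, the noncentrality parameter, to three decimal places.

δ = d·√(n/2) = 0.69 × √(117/2) = 5.2775

δ ≈ 5.277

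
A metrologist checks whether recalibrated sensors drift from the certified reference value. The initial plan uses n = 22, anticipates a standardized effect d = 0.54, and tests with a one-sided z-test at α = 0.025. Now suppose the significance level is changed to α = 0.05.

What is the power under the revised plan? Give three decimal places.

δ = d·√n = 0.54 × √22 = 2.5328 (unchanged). New critical value: z_{0.05} = 1.645.
Revised power = Φ(δ − 1.645) = Φ(0.888) = 0.8127.

Power ≈ 0.813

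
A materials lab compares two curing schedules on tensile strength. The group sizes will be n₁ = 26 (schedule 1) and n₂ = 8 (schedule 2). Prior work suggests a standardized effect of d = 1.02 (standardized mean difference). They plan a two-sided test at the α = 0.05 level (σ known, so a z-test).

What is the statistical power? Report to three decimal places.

Power ≈ 0.713

Noncentrality parameter: λ = d / √(1/n₁ + 1/n₂) = 1.02 / √(1/26 + 1/8) = 2.5229
Critical value for a two-sided test at α = 0.05: z_{α/2} = 1.960.
Power = Φ(λ − 1.960) + Φ(−λ − 1.960) = Φ(0.563) + Φ(-4.483) = 0.7132 + 0.0000 = 0.7132.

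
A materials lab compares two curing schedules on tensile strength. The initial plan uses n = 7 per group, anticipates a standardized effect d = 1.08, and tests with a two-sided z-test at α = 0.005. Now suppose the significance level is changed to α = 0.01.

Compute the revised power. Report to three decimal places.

Power ≈ 0.289

δ = d·√(n/2) = 1.08 × √(7/2) = 2.0205 (unchanged). New critical value: z_{0.005} = 2.576.
Revised power = Φ(δ − 2.576) + Φ(−δ − 2.576) = Φ(-0.555) + Φ(-4.596) = 0.2893 + 0.0000 = 0.2893.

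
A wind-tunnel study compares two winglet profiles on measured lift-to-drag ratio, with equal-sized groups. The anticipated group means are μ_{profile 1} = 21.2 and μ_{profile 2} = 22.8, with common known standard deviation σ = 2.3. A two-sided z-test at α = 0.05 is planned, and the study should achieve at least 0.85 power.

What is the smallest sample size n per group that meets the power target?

Standardized effect: d = |μ_{profile 1} − μ_{profile 2}| / σ = |21.2 − 22.8| / 2.3 = 0.6957
Set Φ(δ − 1.960) = 0.85; then δ − 1.960 = Φ⁻¹(0.85) = 1.036, giving δ = 2.996.
(For δ > 0 the lower-tail rejection region contributes negligibly to power, so the one-term inversion is standard.)
δ = d·√(n/2) ⇒ n = 2(δ/d)² = 2 × (2.996 / 0.6957)² = 37.11.
Rounding up, n = 38 per group.

n = 38 per group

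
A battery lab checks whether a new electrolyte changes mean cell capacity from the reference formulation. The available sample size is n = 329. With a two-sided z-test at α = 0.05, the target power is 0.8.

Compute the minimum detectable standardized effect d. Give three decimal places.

Need Φ(δ − 1.960) = 0.8, so δ = 1.960 + 0.842 = 2.802.
(The second rejection-region term Φ(−δ − z_{α/2}) is negligible and dropped.)
δ = d·√n ⇒ d = δ/√n = 2.802/√329 = 0.1545.

d ≈ 0.154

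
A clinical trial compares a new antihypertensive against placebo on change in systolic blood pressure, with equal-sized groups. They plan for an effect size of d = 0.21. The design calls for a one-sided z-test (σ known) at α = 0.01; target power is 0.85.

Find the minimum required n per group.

n = 513 per group

For power 0.85 need Φ(δ − z_{0.01}) = 0.85, so δ = z_{0.01} + z_{0.15} = 2.326 + 1.036 = 3.363.
δ = d·√(n/2) ⇒ n = 2(δ/d)² = 2 × (3.363 / 0.21)² = 512.85.
Round up to the next whole unit.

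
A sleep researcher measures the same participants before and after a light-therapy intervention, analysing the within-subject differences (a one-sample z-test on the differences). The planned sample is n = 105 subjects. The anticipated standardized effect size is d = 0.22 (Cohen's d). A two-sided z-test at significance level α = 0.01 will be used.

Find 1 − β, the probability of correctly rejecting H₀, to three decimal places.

Power ≈ 0.374

Noncentrality parameter: δ = d·√n = 0.22 × √105 = 2.2543
Two-sided α = 0.01 → critical value z_{0.005} = 2.576.
Power = Φ(δ − 2.576) + Φ(−δ − 2.576) = Φ(-0.322) + Φ(-4.830) = 0.3739 + 0.0000 = 0.3739.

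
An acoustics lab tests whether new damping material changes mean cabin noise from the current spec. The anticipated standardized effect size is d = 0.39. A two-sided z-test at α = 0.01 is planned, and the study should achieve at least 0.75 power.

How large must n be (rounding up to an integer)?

n = 70

Set Φ(δ − 2.576) = 0.75; then δ − 2.576 = Φ⁻¹(0.75) = 0.674, giving δ = 3.250.
(For δ > 0 the lower-tail rejection region contributes negligibly to power, so the one-term inversion is standard.)
δ = d·√n ⇒ n = (δ/d)² = (3.250 / 0.39)² = 69.46.
Rounding up, n = 70.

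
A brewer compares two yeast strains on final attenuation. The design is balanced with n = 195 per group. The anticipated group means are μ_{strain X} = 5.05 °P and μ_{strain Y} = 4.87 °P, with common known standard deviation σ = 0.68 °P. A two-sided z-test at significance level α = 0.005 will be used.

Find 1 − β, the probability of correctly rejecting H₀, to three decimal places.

Standardized effect: d = |μ_{strain X} − μ_{strain Y}| / σ = |5.05 − 4.87| / 0.68 = 0.2647
Noncentrality parameter: δ = d·√(n/2) = 0.2647 × √(195/2) = 2.6138
Two-sided α = 0.005 → critical value z_{0.0025} = 2.807.
Power = Φ(δ − 2.807) + Φ(−δ − 2.807) = Φ(-0.193) + Φ(-5.421) = 0.4234 + 0.0000 = 0.4234.

Power ≈ 0.423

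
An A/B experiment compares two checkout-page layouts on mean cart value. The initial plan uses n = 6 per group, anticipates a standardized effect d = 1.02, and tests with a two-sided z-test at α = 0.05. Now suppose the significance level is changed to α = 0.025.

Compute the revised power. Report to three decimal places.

Power ≈ 0.318

δ = d·√(n/2) = 1.02 × √(6/2) = 1.7667 (unchanged). New critical value: z_{0.0125} = 2.241.
Revised power = Φ(δ − 2.241) + Φ(−δ − 2.241) = Φ(-0.475) + Φ(-4.008) = 0.3175 + 0.0000 = 0.3175.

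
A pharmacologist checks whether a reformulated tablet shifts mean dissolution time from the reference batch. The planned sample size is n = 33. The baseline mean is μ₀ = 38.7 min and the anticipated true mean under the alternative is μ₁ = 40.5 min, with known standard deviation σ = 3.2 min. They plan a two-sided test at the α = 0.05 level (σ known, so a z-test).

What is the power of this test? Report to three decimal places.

Standardized effect: d = |μ₁ − μ₀| / σ = |40.5 − 38.7| / 3.2 = 0.5625
Noncentrality parameter: δ = d·√n = 0.5625 × √33 = 3.2313
Critical value for a two-sided test at α = 0.05: z_{α/2} = 1.960.
Power = Φ(δ − 1.960) + Φ(−δ − 1.960) = Φ(1.271) + Φ(-5.191) = 0.8982 + 0.0000 = 0.8982.

Power ≈ 0.898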